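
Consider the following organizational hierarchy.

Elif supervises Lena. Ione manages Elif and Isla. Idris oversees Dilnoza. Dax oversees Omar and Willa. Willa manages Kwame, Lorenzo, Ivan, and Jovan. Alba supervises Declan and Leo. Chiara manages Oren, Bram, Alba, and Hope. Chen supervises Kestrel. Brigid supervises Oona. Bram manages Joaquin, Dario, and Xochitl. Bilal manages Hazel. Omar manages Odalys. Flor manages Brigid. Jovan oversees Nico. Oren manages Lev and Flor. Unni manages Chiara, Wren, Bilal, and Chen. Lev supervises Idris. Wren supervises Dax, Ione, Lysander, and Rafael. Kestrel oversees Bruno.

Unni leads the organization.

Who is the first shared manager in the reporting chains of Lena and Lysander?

Lena's chain of managers is Elif, Ione, Wren, Unni. Lysander's chain of managers is Wren, Unni. The first manager that appears in both chains is Wren.

Wren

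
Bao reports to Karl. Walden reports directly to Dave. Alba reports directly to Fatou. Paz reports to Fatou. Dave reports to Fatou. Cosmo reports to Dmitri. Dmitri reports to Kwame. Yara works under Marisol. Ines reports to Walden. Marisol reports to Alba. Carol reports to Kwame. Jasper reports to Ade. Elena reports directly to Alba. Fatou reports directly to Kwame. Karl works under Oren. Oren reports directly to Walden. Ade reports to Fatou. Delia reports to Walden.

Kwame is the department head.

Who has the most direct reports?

Fatou

Direct-report counts: Kwame has 3; Dmitri has 1; Fatou has 4; Ade has 1; Alba has 2; Marisol has 1; Dave has 1; Walden has 3; Oren has 1; Karl has 1. The largest is 4, held by Fatou.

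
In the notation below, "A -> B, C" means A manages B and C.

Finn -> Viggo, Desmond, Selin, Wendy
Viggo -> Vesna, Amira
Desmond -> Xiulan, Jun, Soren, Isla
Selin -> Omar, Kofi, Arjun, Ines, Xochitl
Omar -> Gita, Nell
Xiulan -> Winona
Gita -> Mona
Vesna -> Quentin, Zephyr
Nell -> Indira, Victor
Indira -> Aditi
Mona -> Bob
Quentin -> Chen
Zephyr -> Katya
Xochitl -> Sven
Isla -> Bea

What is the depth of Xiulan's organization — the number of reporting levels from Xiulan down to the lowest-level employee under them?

1

The longest chain under Xiulan runs Xiulan → Winona, which is 1 level below Xiulan.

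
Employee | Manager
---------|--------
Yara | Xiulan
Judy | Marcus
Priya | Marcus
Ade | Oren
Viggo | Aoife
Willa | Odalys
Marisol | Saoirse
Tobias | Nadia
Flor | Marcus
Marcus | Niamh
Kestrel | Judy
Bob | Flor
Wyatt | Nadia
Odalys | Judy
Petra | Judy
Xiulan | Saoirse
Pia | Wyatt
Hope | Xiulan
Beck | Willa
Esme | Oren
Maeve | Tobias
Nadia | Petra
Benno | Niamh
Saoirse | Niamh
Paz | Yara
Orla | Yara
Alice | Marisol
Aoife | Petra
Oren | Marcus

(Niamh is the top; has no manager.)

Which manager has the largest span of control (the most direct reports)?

Marcus

Direct-report counts: Niamh has 3; Saoirse has 2; Marisol has 1; Xiulan has 2; Yara has 2; Marcus has 4; Oren has 2; Flor has 1; Judy has 3; Petra has 2; Aoife has 1; Nadia has 2; Wyatt has 1; Tobias has 1; Odalys has 1; Willa has 1. The largest is 4, held by Marcus.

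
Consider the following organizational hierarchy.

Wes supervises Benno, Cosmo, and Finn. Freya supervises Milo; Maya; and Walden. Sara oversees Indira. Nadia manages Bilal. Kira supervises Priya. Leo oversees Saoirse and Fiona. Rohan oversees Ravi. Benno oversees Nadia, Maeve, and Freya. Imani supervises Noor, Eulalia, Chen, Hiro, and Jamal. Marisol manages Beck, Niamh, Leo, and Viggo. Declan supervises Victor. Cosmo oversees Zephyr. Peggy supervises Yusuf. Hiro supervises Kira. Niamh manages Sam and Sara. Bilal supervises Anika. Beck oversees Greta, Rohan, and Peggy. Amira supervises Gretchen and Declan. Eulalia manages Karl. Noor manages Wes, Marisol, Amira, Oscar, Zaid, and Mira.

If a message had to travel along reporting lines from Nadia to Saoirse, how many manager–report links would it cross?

6

Nadia is 3 levels below Noor, and Saoirse is 3 levels below Noor (their lowest common manager). The shortest path runs up from Nadia to Noor and back down to Saoirse: 3 + 3 = 6 links.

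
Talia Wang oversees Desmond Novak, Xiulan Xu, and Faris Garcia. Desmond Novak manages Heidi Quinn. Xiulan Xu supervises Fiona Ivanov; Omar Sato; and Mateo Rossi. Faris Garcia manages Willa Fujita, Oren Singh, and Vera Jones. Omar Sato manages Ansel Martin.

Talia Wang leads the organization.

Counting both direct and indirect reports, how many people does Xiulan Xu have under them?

Xiulan Xu directly manages Omar Sato, Mateo Rossi, Fiona Ivanov. Under Omar Sato: Ansel Martin (1). Mateo Rossi has no reports. Fiona Ivanov has no reports. So Xiulan Xu's organization is 3 direct reports plus everyone under them: 2 + 1 + 1 = 4.

4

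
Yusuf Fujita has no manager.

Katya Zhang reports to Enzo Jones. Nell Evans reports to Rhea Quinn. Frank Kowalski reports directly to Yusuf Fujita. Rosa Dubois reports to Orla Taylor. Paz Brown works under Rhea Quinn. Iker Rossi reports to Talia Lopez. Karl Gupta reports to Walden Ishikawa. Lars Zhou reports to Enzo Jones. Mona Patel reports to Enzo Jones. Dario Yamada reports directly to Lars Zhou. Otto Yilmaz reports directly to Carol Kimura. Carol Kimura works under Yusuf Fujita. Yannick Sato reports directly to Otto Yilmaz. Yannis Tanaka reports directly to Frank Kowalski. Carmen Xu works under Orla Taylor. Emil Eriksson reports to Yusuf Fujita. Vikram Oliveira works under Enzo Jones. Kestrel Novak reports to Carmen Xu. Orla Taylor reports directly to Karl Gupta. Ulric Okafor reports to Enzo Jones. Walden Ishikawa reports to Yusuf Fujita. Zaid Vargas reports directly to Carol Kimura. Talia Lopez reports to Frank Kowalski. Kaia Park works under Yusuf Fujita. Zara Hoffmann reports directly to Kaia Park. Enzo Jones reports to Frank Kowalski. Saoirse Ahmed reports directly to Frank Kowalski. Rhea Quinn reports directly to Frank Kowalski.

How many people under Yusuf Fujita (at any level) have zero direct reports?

16

The people in Yusuf Fujita's organization with no one reporting to them are Zara Hoffmann, Emil Eriksson, Zaid Vargas, Yannick Sato, Rosa Dubois, Kestrel Novak, Yannis Tanaka, Paz Brown, Nell Evans, Saoirse Ahmed, Mona Patel, Ulric Okafor, Vikram Oliveira, Katya Zhang, Dario Yamada, Iker Rossi. That is 16.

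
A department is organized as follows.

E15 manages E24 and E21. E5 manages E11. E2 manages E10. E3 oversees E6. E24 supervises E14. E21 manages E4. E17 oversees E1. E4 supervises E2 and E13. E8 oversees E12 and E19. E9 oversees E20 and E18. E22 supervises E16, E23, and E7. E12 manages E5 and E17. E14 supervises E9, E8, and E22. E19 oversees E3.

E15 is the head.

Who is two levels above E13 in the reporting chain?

E21

E13 reports to E4, and E4 reports to E21. So E13's skip-level manager is E21.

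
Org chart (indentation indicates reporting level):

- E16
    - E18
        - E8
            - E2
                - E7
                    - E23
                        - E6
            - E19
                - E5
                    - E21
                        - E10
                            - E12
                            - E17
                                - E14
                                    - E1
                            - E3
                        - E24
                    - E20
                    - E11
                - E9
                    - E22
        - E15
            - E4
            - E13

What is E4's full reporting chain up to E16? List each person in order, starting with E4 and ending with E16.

E4 -> E15 -> E18 -> E16

E4 reports to E15. E15 reports to E18. E18 reports to E16. E16 is at the top.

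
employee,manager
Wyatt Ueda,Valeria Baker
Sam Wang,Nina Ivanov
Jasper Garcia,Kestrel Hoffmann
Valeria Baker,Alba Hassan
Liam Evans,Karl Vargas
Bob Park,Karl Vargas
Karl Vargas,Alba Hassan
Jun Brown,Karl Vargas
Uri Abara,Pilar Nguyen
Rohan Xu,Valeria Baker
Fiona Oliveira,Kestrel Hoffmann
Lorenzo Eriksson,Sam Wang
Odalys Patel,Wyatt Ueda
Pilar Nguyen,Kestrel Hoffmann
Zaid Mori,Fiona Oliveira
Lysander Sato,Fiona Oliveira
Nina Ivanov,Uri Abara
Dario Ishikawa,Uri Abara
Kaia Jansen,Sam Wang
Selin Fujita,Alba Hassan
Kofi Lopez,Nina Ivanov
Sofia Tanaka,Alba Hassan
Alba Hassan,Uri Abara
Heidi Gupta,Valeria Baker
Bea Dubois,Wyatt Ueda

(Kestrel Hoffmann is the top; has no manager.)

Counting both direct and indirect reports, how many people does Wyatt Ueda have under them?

2

Wyatt Ueda directly manages Bea Dubois, Odalys Patel. Bea Dubois has no reports. Odalys Patel has no reports. So Wyatt Ueda's organization is 2 direct reports plus everyone under them: 1 + 1 = 2.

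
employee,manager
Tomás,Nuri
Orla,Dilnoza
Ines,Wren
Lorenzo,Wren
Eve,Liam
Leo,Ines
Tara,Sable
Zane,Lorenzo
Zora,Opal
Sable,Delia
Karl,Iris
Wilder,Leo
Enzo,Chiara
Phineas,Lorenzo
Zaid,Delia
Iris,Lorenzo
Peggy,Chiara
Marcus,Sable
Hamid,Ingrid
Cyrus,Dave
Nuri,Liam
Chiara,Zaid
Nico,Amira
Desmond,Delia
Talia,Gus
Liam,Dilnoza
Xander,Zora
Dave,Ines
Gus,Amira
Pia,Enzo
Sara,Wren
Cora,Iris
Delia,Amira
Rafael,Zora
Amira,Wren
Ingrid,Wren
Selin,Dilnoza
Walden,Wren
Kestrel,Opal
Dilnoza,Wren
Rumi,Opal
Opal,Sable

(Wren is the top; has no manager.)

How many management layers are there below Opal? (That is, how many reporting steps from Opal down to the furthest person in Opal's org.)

2

The longest chain under Opal runs Opal → Zora → Rafael, which is 2 levels below Opal.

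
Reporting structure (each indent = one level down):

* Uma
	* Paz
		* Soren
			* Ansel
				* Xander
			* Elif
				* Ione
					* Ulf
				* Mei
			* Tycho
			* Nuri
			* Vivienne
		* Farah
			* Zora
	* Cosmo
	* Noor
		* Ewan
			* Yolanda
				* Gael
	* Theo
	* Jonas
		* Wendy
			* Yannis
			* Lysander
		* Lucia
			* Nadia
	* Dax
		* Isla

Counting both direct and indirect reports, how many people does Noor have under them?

3

Noor directly manages Ewan. Under Ewan: Yolanda, Gael (2). That's 3 in total.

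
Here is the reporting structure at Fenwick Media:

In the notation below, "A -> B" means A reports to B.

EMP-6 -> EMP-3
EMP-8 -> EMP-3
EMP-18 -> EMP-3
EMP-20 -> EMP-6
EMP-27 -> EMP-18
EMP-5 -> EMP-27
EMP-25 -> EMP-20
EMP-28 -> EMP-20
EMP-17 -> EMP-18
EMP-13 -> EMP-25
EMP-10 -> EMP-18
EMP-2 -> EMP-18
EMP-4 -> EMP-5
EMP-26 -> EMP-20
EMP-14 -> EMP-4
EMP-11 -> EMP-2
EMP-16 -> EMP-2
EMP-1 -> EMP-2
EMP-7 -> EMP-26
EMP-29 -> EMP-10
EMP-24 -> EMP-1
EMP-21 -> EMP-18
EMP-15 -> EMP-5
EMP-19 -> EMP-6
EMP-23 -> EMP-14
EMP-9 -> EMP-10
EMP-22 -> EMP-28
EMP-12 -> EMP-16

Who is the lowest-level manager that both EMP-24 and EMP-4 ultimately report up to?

EMP-24's chain of managers is EMP-1, EMP-2, EMP-18, EMP-3. EMP-4's chain of managers is EMP-5, EMP-27, EMP-18, EMP-3. The first manager that appears in both chains is EMP-18.

EMP-18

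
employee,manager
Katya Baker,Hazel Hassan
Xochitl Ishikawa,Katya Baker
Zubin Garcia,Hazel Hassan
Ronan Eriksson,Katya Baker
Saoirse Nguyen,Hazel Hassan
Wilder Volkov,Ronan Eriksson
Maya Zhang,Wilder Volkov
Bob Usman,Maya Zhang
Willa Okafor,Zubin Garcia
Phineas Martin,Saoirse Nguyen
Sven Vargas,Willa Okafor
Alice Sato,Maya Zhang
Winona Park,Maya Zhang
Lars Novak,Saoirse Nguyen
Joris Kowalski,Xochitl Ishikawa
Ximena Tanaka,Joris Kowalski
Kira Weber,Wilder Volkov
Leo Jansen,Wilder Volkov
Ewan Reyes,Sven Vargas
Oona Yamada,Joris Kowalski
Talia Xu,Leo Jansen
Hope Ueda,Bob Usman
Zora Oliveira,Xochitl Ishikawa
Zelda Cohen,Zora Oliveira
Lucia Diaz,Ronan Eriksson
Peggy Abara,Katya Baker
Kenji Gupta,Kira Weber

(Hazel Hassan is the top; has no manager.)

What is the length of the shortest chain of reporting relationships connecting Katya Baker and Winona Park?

Winona Park is in Katya Baker's organization: the chain from Winona Park up to Katya Baker is Winona Park → Maya Zhang → Wilder Volkov → Ronan Eriksson → Katya Baker, which is 4 links.

4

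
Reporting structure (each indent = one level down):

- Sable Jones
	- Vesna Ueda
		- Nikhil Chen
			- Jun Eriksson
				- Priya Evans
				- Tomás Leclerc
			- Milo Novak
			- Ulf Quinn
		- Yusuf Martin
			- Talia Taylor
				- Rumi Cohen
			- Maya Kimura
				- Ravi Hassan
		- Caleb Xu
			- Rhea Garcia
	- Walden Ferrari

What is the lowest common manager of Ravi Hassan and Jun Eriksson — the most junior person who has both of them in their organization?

Ravi Hassan's chain of managers is Maya Kimura, Yusuf Martin, Vesna Ueda, Sable Jones. Jun Eriksson's chain of managers is Nikhil Chen, Vesna Ueda, Sable Jones. The first manager that appears in both chains is Vesna Ueda.

Vesna Ueda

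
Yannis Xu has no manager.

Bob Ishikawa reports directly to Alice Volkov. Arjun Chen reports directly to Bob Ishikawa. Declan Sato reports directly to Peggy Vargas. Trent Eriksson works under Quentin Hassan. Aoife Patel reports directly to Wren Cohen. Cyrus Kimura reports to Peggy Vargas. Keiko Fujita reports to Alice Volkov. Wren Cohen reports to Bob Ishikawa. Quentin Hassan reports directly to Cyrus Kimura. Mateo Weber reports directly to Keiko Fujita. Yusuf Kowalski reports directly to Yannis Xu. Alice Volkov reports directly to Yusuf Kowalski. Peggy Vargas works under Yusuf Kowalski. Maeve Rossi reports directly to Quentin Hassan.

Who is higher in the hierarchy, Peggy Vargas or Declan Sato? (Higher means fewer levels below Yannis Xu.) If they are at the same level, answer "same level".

Peggy Vargas is 2 levels below Yannis Xu; Declan Sato is 3. Peggy Vargas is higher.

Peggy Vargas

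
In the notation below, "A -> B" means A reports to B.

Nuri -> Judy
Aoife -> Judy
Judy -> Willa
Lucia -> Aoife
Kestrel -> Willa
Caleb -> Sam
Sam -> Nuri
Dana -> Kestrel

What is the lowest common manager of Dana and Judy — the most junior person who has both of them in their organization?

Willa

Dana's chain of managers is Kestrel, Willa. Judy's chain of managers is Willa. The first manager that appears in both chains is Willa.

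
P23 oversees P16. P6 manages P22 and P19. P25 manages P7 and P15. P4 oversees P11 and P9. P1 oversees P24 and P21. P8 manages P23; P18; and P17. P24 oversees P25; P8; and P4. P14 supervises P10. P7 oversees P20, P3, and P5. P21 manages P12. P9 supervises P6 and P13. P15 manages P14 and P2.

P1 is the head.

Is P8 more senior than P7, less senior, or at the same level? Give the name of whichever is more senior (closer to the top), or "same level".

P8

P8 is 2 levels below P1; P7 is 3. P8 is higher.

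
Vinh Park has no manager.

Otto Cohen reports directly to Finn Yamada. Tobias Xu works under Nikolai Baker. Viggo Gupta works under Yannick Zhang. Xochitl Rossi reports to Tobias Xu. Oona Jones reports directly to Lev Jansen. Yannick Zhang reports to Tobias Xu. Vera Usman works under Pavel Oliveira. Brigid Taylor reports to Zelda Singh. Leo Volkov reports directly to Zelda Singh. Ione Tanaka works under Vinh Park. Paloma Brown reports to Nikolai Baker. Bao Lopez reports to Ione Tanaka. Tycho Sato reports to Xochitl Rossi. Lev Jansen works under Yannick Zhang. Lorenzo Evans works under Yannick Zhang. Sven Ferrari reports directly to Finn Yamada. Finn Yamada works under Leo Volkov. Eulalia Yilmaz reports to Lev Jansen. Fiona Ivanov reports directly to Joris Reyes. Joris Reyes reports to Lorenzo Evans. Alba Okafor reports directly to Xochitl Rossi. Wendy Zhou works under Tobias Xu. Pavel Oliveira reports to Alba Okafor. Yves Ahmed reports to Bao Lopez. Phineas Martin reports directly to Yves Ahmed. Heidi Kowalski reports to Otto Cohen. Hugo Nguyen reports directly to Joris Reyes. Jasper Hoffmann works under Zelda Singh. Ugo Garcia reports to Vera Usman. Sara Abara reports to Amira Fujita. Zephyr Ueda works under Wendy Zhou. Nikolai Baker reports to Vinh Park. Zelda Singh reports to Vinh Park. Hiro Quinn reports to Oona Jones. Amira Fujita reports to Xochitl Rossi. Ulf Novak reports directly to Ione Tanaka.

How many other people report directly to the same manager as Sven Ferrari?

Sven Ferrari reports to Finn Yamada. Finn Yamada's other direct reports are Otto Cohen — 1 peer.

1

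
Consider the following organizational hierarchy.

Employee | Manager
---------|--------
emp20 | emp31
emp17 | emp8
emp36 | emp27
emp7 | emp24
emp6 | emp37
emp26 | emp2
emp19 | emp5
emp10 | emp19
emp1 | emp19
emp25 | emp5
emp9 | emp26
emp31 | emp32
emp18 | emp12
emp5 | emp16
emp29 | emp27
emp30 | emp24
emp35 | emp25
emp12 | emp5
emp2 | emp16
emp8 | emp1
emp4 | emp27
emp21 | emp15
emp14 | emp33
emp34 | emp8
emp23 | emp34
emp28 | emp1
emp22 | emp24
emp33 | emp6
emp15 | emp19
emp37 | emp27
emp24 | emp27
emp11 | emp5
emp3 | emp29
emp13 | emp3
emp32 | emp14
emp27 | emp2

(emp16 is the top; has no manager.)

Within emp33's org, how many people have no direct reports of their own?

1

The only person in emp33's organization with no one reporting to them is emp20. That is 1.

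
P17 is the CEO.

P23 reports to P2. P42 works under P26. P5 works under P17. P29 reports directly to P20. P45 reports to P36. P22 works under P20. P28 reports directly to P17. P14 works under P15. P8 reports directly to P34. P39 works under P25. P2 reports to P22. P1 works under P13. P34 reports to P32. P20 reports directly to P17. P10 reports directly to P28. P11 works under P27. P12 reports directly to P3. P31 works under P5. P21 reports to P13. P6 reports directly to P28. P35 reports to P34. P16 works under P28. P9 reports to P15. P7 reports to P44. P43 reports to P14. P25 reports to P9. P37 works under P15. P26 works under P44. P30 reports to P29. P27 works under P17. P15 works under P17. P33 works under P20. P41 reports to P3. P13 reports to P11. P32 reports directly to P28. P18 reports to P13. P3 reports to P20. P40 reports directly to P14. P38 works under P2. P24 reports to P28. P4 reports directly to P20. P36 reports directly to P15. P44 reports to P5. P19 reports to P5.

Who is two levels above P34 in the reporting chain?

P34 reports to P32, and P32 reports to P28. So P34's skip-level manager is P28.

P28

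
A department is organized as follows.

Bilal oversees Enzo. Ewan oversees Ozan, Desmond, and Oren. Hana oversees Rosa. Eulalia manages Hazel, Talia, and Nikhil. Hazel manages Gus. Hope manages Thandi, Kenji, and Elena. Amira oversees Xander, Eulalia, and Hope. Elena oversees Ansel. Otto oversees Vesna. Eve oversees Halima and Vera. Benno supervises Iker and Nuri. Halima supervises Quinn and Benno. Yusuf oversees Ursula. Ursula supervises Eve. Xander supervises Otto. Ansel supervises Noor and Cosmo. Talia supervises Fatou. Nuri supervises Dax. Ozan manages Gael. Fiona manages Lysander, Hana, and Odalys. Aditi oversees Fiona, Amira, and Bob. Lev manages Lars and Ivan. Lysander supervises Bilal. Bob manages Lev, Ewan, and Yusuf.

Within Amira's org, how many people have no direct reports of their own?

8

The people in Amira's organization with no one reporting to them are Thandi, Kenji, Cosmo, Noor, Vesna, Nikhil, Fatou, Gus. That is 8.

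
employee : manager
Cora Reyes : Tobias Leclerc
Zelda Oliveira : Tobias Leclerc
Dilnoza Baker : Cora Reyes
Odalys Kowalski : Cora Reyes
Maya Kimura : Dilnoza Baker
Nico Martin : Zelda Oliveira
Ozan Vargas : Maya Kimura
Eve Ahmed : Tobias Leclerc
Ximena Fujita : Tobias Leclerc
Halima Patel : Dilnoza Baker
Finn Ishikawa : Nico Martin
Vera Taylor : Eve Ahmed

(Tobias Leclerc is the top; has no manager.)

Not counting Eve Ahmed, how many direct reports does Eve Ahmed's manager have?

3

Eve Ahmed reports to Tobias Leclerc. Tobias Leclerc's other direct reports are Cora Reyes, Zelda Oliveira, Ximena Fujita — 3 peers.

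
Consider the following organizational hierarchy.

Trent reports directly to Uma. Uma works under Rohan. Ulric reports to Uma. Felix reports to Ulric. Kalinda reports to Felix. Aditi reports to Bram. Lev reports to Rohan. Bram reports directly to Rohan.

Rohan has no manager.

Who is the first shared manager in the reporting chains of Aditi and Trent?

Aditi's chain of managers is Bram, Rohan. Trent's chain of managers is Uma, Rohan. The first manager that appears in both chains is Rohan.

Rohan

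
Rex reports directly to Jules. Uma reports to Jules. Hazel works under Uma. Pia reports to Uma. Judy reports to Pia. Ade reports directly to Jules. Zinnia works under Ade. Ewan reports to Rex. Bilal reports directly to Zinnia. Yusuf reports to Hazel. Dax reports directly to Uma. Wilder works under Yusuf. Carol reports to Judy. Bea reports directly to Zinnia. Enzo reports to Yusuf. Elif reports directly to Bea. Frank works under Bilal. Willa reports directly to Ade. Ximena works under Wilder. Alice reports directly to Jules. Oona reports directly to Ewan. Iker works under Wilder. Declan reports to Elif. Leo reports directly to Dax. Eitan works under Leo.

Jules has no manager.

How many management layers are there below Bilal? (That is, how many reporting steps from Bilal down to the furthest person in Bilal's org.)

The longest chain under Bilal runs Bilal → Frank, which is 1 level below Bilal.

1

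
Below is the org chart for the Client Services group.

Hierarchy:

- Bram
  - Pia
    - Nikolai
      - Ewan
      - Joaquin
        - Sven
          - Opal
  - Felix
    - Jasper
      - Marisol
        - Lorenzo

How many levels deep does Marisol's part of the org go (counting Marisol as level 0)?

1

The longest chain under Marisol runs Marisol → Lorenzo, which is 1 level below Marisol.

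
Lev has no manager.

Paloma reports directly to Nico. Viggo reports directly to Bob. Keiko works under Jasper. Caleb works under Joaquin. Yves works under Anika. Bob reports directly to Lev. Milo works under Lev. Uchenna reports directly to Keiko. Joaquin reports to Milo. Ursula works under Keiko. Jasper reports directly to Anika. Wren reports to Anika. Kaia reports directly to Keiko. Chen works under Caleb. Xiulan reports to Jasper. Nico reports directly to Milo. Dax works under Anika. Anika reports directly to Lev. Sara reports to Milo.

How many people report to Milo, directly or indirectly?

6

Milo directly manages Nico, Joaquin, Sara. Under Nico: Paloma (1). Under Joaquin: Caleb, Chen (2). Sara has no reports. So Milo's organization is 3 direct reports plus everyone under them: 2 + 3 + 1 = 6.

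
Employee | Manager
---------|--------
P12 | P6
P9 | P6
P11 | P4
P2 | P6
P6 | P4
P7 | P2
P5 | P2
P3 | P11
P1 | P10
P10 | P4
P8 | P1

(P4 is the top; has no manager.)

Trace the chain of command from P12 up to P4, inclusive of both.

P12 -> P6 -> P4

P12 reports to P6. P6 reports to P4. P4 is at the top.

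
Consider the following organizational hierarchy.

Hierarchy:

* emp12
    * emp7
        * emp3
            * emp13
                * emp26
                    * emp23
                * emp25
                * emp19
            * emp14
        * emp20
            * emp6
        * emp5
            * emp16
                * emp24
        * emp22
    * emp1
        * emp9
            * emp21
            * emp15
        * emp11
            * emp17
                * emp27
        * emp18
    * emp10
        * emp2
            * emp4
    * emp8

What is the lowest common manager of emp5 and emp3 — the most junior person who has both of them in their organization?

emp5's chain of managers is emp7, emp12. emp3's chain of managers is emp7, emp12. The first manager that appears in both chains is emp7.

emp7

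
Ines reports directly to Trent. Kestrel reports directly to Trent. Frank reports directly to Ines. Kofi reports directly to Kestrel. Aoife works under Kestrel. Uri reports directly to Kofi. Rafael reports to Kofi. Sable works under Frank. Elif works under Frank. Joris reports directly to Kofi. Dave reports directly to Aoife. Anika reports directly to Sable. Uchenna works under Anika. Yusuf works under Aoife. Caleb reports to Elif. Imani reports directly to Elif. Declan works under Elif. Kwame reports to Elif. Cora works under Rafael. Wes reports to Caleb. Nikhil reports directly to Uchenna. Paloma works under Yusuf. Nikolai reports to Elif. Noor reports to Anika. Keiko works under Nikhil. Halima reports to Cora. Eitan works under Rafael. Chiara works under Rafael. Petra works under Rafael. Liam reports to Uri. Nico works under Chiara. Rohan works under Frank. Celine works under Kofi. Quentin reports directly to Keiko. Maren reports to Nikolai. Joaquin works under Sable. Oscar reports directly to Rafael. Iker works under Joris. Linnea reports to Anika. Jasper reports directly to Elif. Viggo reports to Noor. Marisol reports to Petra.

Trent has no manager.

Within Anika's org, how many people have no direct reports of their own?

The people in Anika's organization with no one reporting to them are Linnea, Viggo, Quentin. That is 3.

3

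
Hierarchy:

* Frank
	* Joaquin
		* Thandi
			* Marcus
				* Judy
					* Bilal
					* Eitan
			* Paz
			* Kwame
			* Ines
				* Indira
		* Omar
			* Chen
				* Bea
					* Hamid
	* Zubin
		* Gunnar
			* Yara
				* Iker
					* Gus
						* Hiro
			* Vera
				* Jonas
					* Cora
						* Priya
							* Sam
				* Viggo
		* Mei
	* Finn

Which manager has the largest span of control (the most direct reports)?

Thandi

Direct-report counts: Frank has 3; Zubin has 2; Gunnar has 2; Vera has 2; Jonas has 1; Cora has 1; Priya has 1; Yara has 1; Iker has 1; Gus has 1; Joaquin has 2; Omar has 1; Chen has 1; Bea has 1; Thandi has 4; Ines has 1; Marcus has 1; Judy has 2. The largest is 4, held by Thandi.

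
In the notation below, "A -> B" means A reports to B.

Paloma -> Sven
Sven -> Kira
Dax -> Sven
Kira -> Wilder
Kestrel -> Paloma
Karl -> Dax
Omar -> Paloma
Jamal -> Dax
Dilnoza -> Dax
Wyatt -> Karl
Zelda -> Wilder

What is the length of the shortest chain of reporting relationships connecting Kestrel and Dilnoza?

Kestrel is 2 levels below Sven, and Dilnoza is 2 levels below Sven (their lowest common manager). The shortest path runs up from Kestrel to Sven and back down to Dilnoza: 2 + 2 = 4 links.

4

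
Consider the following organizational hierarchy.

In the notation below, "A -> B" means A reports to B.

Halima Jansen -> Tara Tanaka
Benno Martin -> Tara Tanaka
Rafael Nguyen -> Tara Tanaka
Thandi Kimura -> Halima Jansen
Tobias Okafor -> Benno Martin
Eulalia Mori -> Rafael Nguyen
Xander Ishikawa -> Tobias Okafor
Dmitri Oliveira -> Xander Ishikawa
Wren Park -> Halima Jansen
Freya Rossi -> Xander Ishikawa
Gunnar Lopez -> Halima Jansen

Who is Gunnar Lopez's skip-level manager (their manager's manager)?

Gunnar Lopez reports to Halima Jansen, and Halima Jansen reports to Tara Tanaka. So Gunnar Lopez's skip-level manager is Tara Tanaka.

Tara Tanaka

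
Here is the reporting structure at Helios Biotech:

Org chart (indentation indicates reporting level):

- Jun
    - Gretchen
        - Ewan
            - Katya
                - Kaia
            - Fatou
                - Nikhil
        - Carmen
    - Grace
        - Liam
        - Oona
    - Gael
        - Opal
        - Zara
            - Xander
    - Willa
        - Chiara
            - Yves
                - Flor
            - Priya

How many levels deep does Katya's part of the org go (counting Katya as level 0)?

The longest chain under Katya runs Katya → Kaia, which is 1 level below Katya.

1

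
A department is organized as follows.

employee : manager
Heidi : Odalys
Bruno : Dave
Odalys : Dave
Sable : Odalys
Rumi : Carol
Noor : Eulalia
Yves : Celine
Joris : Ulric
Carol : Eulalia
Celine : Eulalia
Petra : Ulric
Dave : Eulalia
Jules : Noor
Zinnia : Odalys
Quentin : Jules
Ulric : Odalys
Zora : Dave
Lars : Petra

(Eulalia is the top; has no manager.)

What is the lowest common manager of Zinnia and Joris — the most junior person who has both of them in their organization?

Zinnia's chain of managers is Odalys, Dave, Eulalia. Joris's chain of managers is Ulric, Odalys, Dave, Eulalia. The first manager that appears in both chains is Odalys.

Odalys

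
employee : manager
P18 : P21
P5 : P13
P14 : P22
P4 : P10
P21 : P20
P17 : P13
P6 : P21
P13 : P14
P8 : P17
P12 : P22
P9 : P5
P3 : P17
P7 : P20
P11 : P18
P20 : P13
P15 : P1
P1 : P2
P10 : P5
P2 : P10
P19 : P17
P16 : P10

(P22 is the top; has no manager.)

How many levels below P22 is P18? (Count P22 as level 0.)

5

Chain from P18 up to P22: P18 → P21 → P20 → P13 → P14 → P22. That is 5 steps up, so P18 is 5 levels below P22.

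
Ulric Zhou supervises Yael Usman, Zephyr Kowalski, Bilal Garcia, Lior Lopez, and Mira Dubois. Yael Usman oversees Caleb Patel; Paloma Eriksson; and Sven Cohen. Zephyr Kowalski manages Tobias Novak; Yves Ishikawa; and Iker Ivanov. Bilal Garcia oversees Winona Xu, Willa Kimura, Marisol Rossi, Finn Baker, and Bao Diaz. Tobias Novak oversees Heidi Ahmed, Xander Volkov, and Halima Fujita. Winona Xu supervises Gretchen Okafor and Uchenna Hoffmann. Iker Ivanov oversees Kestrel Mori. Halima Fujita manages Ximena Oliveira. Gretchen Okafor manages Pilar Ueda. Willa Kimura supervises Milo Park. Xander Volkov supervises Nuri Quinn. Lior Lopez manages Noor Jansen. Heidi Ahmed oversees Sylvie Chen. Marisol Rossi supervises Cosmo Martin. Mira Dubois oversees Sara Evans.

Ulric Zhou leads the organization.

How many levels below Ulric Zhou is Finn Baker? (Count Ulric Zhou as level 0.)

Chain from Finn Baker up to Ulric Zhou: Finn Baker → Bilal Garcia → Ulric Zhou. That is 2 steps up, so Finn Baker is 2 levels below Ulric Zhou.

2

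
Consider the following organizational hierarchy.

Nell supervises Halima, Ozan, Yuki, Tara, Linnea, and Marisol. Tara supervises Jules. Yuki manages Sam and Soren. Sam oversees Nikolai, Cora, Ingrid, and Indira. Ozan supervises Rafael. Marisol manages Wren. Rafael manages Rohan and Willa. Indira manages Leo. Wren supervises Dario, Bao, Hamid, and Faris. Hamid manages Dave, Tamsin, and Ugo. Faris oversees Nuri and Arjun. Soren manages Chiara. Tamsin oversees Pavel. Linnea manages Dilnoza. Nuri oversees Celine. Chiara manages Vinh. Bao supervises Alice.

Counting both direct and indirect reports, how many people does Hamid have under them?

Hamid directly manages Dave, Tamsin, Ugo. Dave has no reports. Under Tamsin: Pavel (1). Ugo has no reports. So Hamid's organization is 3 direct reports plus everyone under them: 1 + 2 + 1 = 4.

4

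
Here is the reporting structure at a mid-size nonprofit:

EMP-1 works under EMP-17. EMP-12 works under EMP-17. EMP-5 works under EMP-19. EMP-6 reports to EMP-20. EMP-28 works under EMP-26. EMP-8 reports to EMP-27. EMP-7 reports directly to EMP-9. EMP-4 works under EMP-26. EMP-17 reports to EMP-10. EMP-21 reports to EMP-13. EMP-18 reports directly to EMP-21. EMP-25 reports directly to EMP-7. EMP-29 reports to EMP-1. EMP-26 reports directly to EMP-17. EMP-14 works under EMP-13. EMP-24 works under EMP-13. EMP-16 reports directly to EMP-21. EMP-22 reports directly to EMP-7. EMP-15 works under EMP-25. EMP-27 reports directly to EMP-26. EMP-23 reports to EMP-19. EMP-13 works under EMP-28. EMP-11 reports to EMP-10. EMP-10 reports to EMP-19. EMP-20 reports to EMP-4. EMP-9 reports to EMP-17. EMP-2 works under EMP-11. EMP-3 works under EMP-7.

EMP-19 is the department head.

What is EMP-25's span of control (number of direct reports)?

1

EMP-25 directly manages EMP-15. That is 1 direct report.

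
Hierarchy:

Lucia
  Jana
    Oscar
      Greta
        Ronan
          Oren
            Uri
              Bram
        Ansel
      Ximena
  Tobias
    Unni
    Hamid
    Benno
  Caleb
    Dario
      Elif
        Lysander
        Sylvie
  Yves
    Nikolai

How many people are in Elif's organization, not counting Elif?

2

Elif directly manages Lysander, Sylvie. Lysander has no reports. Sylvie has no reports. So Elif's organization is 2 direct reports plus everyone under them: 1 + 1 = 2.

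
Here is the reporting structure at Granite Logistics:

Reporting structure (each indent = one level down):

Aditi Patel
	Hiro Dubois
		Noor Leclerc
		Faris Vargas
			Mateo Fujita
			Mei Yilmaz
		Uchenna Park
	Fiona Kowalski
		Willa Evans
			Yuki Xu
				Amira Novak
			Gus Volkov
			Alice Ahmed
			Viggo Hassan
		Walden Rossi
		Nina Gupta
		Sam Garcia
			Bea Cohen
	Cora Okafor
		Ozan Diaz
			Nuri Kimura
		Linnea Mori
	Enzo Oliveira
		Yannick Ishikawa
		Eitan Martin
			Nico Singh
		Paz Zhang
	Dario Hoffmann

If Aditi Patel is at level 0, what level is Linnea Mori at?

Chain from Linnea Mori up to Aditi Patel: Linnea Mori → Cora Okafor → Aditi Patel. That is 2 steps up, so Linnea Mori is 2 levels below Aditi Patel.

2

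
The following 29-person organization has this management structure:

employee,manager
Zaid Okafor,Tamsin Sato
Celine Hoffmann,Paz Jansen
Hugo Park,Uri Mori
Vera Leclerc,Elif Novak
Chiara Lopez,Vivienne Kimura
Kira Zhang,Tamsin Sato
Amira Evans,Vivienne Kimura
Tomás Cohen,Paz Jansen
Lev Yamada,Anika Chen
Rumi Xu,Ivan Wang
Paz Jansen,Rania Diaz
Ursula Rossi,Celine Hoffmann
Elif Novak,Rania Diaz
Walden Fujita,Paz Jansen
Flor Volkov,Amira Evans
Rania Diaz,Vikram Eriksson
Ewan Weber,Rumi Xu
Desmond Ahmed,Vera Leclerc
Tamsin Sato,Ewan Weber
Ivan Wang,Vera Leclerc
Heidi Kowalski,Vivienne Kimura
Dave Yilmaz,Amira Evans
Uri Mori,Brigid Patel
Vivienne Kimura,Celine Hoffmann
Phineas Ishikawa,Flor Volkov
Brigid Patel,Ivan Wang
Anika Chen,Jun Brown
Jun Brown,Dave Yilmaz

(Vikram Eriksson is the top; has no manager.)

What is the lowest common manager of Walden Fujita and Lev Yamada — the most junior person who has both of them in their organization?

Paz Jansen

Walden Fujita's chain of managers is Paz Jansen, Rania Diaz, Vikram Eriksson. Lev Yamada's chain of managers is Anika Chen, Jun Brown, Dave Yilmaz, Amira Evans, Vivienne Kimura, Celine Hoffmann, Paz Jansen, Rania Diaz, Vikram Eriksson. The first manager that appears in both chains is Paz Jansen.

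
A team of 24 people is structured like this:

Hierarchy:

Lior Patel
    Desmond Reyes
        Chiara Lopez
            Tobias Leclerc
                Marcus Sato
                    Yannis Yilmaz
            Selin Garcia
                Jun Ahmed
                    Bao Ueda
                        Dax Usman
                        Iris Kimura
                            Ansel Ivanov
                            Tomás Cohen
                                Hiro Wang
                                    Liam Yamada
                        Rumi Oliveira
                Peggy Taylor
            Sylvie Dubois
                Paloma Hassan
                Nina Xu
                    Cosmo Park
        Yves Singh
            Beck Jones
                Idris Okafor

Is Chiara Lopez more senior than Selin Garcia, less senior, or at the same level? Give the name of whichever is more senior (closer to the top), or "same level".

Chiara Lopez is 2 levels below Lior Patel; Selin Garcia is 3. Chiara Lopez is higher.

Chiara Lopez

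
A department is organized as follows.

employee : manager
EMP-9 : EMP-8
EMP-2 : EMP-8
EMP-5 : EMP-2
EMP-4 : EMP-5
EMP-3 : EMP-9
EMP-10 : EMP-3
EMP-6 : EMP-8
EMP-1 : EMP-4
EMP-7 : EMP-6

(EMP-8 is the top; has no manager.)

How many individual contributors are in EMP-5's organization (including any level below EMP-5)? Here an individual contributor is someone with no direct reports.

1

The only person in EMP-5's organization with no one reporting to them is EMP-1. That is 1.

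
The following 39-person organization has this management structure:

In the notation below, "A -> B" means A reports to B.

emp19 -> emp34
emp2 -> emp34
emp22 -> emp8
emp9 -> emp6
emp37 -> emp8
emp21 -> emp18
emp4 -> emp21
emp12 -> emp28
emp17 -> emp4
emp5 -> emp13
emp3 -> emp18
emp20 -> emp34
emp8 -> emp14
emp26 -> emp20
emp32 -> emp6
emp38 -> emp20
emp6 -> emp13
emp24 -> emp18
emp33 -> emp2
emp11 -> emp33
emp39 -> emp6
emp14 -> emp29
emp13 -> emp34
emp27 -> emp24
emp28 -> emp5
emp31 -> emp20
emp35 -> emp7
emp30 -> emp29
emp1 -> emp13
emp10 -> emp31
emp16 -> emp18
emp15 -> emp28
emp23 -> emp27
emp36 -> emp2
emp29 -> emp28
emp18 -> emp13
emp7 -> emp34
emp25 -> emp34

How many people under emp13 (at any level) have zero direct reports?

The people in emp13's organization with no one reporting to them are emp1, emp9, emp32, emp39, emp3, emp16, emp17, emp23, emp12, emp15, emp30, emp37, emp22. That is 13.

13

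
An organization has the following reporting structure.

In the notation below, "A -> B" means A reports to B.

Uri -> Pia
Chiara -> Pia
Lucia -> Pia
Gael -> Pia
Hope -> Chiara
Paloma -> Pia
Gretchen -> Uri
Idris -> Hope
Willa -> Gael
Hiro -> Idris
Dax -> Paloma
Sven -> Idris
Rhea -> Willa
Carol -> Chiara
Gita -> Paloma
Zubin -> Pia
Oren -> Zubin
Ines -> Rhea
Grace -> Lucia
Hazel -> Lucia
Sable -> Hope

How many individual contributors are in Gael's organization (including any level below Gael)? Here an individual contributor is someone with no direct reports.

The only person in Gael's organization with no one reporting to them is Ines. That is 1.

1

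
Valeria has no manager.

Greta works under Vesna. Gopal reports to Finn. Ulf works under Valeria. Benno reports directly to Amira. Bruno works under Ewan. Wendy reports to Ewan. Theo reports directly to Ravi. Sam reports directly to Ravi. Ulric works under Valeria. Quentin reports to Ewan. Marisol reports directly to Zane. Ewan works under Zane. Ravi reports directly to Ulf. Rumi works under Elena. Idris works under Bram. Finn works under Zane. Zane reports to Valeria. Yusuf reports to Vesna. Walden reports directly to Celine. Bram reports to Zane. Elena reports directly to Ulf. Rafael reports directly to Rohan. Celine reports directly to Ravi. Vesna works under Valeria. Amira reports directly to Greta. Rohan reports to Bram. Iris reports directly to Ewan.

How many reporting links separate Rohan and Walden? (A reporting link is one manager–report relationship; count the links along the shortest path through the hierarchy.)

7

Rohan is 3 levels below Valeria, and Walden is 4 levels below Valeria (their lowest common manager). The shortest path runs up from Rohan to Valeria and back down to Walden: 3 + 4 = 7 links.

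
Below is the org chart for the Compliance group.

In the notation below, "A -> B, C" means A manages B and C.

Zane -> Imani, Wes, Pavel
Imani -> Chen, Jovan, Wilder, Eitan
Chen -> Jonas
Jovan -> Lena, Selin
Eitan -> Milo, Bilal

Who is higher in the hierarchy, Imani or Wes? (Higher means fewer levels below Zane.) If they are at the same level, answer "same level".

Both Imani and Wes are 1 level below Zane.

same level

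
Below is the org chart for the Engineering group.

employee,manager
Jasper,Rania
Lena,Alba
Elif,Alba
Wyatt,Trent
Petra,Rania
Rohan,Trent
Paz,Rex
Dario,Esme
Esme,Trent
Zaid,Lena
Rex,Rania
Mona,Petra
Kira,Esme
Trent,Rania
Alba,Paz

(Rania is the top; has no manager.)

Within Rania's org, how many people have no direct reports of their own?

The people in Rania's organization with no one reporting to them are Mona, Jasper, Wyatt, Kira, Dario, Rohan, Elif, Zaid. That is 8.

8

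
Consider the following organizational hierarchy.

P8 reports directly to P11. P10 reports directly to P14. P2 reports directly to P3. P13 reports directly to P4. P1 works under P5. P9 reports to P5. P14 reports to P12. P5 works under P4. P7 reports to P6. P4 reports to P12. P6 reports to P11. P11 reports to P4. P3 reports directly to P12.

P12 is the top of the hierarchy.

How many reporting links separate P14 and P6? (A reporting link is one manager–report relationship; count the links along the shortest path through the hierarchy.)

P14 is 1 level below P12, and P6 is 3 levels below P12 (their lowest common manager). The shortest path runs up from P14 to P12 and back down to P6: 1 + 3 = 4 links.

4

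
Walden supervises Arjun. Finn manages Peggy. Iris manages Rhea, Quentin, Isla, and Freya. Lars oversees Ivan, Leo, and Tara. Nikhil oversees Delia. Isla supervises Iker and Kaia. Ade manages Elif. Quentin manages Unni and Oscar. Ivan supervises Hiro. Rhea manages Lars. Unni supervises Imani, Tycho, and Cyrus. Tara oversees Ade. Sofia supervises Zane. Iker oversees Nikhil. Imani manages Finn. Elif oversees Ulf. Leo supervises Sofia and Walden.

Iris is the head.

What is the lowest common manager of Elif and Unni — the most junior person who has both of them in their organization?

Iris

Elif's chain of managers is Ade, Tara, Lars, Rhea, Iris. Unni's chain of managers is Quentin, Iris. The first manager that appears in both chains is Iris.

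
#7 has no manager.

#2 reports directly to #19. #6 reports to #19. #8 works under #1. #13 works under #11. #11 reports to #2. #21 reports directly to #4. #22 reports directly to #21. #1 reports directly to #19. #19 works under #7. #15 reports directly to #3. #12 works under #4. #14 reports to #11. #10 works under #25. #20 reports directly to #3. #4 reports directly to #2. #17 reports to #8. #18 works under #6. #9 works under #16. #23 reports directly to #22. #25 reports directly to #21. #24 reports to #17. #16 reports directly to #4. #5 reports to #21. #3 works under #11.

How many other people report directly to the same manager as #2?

#2 reports to #19. #19's other direct reports are #6, #1 — 2 peers.

2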